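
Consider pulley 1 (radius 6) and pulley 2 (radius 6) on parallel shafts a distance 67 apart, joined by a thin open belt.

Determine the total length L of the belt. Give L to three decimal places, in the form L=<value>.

open belt: β = asin((r2−r1)/C) = asin(0/67) = 0.0000°
wrap1 = π − 2β = 180.0000°
wrap2 = π + 2β = 180.0000°
tangent length = C·cosβ = 67.0000
L = r1·wrap1 + r2·wrap2 + 2·C·cosβ = 6·3.1416 + 6·3.1416 + 2·67.0000 = 171.6991

L=171.699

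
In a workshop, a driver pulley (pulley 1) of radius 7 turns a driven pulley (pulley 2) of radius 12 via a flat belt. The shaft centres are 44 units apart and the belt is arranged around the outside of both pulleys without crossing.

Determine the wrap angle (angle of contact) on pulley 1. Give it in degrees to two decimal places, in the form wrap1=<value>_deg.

open belt: β = asin((r2−r1)/C) = asin(5/44) = 6.5250°
wrap1 = π − 2β = 166.9500°
wrap2 = π + 2β = 193.0500°

wrap1=166.95_deg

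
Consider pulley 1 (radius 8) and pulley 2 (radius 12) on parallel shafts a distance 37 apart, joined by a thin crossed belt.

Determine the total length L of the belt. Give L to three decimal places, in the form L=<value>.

crossed belt: β = asin((r1+r2)/C) = asin(20/37) = 32.7204°
wrap1 = wrap2 = π + 2β = 245.4409°
tangent length = C·cosβ = 31.1288
L = (r1+r2)·wrap + 2·C·cosβ = 20·4.2838 + 2·31.1288 = 147.9326

L=147.933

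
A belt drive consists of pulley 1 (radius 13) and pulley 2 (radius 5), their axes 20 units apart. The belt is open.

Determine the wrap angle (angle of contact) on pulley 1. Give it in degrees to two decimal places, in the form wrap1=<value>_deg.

wrap1=227.16_deg

open belt: β = asin((r2−r1)/C) = asin(-8/20) = -23.5782°
wrap1 = π − 2β = 227.1564°
wrap2 = π + 2β = 132.8436°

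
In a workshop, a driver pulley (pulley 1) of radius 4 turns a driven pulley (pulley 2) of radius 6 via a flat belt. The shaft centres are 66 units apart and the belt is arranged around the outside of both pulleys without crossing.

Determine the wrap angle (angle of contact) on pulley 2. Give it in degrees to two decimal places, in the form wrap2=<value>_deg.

wrap2=183.47_deg

open belt: β = asin((r2−r1)/C) = asin(2/66) = 1.7365°
wrap1 = π − 2β = 176.5270°
wrap2 = π + 2β = 183.4730°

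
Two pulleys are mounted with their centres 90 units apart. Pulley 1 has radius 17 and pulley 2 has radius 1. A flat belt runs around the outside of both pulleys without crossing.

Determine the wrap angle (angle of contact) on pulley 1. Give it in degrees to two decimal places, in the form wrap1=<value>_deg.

open belt: β = asin((r2−r1)/C) = asin(-16/90) = -10.2403°
wrap1 = π − 2β = 200.4807°
wrap2 = π + 2β = 159.5193°

wrap1=200.48_deg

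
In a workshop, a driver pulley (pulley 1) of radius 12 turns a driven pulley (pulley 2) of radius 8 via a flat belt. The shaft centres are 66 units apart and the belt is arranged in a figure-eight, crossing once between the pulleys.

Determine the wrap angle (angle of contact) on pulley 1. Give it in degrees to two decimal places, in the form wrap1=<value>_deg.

wrap1=215.28_deg

crossed belt: β = asin((r1+r2)/C) = asin(20/66) = 17.6397°
wrap1 = wrap2 = π + 2β = 215.2794°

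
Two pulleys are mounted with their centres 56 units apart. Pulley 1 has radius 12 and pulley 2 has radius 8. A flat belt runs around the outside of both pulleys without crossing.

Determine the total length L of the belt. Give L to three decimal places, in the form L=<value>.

open belt: β = asin((r2−r1)/C) = asin(-4/56) = -4.0960°
wrap1 = π − 2β = 188.1921°
wrap2 = π + 2β = 171.8079°
tangent length = C·cosβ = 55.8570
L = r1·wrap1 + r2·wrap2 + 2·C·cosβ = 12·3.2846 + 8·2.9986 + 2·55.8570 = 175.1177

L=175.118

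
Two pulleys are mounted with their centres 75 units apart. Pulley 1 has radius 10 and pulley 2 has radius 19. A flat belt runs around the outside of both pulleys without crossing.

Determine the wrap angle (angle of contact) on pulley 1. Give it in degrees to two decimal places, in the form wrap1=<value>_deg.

wrap1=166.22_deg

open belt: β = asin((r2−r1)/C) = asin(9/75) = 6.8921°
wrap1 = π − 2β = 166.2158°
wrap2 = π + 2β = 193.7842°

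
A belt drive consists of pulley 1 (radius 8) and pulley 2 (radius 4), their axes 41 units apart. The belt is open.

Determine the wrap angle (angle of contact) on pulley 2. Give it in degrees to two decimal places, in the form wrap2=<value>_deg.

open belt: β = asin((r2−r1)/C) = asin(-4/41) = -5.5987°
wrap1 = π − 2β = 191.1975°
wrap2 = π + 2β = 168.8025°

wrap2=168.80_deg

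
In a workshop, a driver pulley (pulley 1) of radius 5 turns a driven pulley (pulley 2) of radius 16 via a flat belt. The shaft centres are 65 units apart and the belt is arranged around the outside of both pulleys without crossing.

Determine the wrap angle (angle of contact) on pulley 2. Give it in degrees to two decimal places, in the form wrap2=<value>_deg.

wrap2=199.49_deg

open belt: β = asin((r2−r1)/C) = asin(11/65) = 9.7431°
wrap1 = π − 2β = 160.5138°
wrap2 = π + 2β = 199.4862°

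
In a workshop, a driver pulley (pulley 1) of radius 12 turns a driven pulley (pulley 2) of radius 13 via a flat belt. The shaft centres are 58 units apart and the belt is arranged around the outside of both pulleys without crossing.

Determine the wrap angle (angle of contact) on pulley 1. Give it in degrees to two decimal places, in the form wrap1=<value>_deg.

wrap1=178.02_deg

open belt: β = asin((r2−r1)/C) = asin(1/58) = 0.9879°
wrap1 = π − 2β = 178.0242°
wrap2 = π + 2β = 181.9758°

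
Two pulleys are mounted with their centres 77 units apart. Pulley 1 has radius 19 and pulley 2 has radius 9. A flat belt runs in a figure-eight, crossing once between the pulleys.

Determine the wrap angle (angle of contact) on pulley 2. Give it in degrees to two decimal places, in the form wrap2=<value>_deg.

wrap2=222.65_deg

crossed belt: β = asin((r1+r2)/C) = asin(28/77) = 21.3237°
wrap1 = wrap2 = π + 2β = 222.6474°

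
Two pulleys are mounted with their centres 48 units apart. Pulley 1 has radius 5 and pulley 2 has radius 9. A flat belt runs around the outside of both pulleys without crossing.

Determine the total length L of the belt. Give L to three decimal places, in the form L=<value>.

L=140.316

open belt: β = asin((r2−r1)/C) = asin(4/48) = 4.7802°
wrap1 = π − 2β = 170.4396°
wrap2 = π + 2β = 189.5604°
tangent length = C·cosβ = 47.8330
L = r1·wrap1 + r2·wrap2 + 2·C·cosβ = 5·2.9747 + 9·3.3085 + 2·47.8330 = 140.3158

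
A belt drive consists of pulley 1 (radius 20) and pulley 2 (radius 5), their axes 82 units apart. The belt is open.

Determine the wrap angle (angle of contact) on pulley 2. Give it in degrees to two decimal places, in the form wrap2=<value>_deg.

wrap2=158.92_deg

open belt: β = asin((r2−r1)/C) = asin(-15/82) = -10.5403°
wrap1 = π − 2β = 201.0806°
wrap2 = π + 2β = 158.9194°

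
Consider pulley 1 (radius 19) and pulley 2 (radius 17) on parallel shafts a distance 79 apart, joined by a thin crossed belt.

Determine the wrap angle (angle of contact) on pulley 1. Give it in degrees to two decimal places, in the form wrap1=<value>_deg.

wrap1=234.22_deg

crossed belt: β = asin((r1+r2)/C) = asin(36/79) = 27.1097°
wrap1 = wrap2 = π + 2β = 234.2195°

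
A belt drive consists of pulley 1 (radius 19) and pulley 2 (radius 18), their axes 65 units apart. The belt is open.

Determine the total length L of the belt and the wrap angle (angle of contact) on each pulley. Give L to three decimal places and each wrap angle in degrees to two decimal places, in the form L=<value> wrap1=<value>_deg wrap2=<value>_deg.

open belt: β = asin((r2−r1)/C) = asin(-1/65) = -0.8815°
wrap1 = π − 2β = 181.7630°
wrap2 = π + 2β = 178.2370°
tangent length = C·cosβ = 64.9923
L = r1·wrap1 + r2·wrap2 + 2·C·cosβ = 19·3.1724 + 18·3.1108 + 2·64.9923 = 246.2543

L=246.254 wrap1=181.76_deg wrap2=178.24_deg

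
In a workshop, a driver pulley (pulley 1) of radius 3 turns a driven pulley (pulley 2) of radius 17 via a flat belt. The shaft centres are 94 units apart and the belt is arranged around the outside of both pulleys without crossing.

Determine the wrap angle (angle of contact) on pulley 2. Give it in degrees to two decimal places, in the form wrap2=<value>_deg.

wrap2=197.13_deg

open belt: β = asin((r2−r1)/C) = asin(14/94) = 8.5653°
wrap1 = π − 2β = 162.8694°
wrap2 = π + 2β = 197.1306°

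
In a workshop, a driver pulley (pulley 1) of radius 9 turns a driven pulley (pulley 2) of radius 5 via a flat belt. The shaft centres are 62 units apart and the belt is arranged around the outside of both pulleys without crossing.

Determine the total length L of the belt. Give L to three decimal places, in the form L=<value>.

L=168.240

open belt: β = asin((r2−r1)/C) = asin(-4/62) = -3.6991°
wrap1 = π − 2β = 187.3981°
wrap2 = π + 2β = 172.6019°
tangent length = C·cosβ = 61.8708
L = r1·wrap1 + r2·wrap2 + 2·C·cosβ = 9·3.2707 + 5·3.0125 + 2·61.8708 = 168.2405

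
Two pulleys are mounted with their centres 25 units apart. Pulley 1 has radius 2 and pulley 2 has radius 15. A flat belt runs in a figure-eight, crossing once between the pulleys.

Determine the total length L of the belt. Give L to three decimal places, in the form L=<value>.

crossed belt: β = asin((r1+r2)/C) = asin(17/25) = 42.8436°
wrap1 = wrap2 = π + 2β = 265.6873°
tangent length = C·cosβ = 18.3303
L = (r1+r2)·wrap + 2·C·cosβ = 17·4.6371 + 2·18.3303 = 115.4916

L=115.492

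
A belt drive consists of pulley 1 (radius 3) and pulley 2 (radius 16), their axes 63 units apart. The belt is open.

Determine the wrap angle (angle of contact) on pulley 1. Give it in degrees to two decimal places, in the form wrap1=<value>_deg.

open belt: β = asin((r2−r1)/C) = asin(13/63) = 11.9085°
wrap1 = π − 2β = 156.1830°
wrap2 = π + 2β = 203.8170°

wrap1=156.18_deg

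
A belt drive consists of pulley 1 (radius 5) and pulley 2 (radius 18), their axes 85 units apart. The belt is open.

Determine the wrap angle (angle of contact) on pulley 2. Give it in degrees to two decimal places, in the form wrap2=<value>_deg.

open belt: β = asin((r2−r1)/C) = asin(13/85) = 8.7974°
wrap1 = π − 2β = 162.4052°
wrap2 = π + 2β = 197.5948°

wrap2=197.59_deg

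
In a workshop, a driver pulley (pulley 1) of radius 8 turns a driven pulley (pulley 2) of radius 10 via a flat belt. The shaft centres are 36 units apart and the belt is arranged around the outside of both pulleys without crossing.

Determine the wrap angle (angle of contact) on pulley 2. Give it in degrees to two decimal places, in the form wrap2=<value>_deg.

open belt: β = asin((r2−r1)/C) = asin(2/36) = 3.1847°
wrap1 = π − 2β = 173.6305°
wrap2 = π + 2β = 186.3695°

wrap2=186.37_deg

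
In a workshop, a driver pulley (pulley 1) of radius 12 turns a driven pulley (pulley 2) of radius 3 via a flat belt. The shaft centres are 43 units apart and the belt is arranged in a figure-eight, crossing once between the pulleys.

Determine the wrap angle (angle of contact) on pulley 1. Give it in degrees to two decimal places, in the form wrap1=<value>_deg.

wrap1=220.83_deg

crossed belt: β = asin((r1+r2)/C) = asin(15/43) = 20.4162°
wrap1 = wrap2 = π + 2β = 220.8324°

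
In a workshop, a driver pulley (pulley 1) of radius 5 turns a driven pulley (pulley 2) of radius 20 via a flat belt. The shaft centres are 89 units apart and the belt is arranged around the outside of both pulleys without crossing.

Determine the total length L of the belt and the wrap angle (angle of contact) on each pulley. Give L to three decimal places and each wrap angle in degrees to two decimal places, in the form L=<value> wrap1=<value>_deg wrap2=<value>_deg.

L=259.074 wrap1=160.59_deg wrap2=199.41_deg

open belt: β = asin((r2−r1)/C) = asin(15/89) = 9.7029°
wrap1 = π − 2β = 160.5942°
wrap2 = π + 2β = 199.4058°
tangent length = C·cosβ = 87.7268
L = r1·wrap1 + r2·wrap2 + 2·C·cosβ = 5·2.8029 + 20·3.4803 + 2·87.7268 = 259.0739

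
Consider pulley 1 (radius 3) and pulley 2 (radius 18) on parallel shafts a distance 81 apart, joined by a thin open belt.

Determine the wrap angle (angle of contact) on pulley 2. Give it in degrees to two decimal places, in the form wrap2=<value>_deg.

open belt: β = asin((r2−r1)/C) = asin(15/81) = 10.6719°
wrap1 = π − 2β = 158.6561°
wrap2 = π + 2β = 201.3439°

wrap2=201.34_deg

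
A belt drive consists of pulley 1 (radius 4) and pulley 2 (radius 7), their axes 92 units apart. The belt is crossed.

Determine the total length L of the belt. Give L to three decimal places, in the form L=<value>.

crossed belt: β = asin((r1+r2)/C) = asin(11/92) = 6.8670°
wrap1 = wrap2 = π + 2β = 193.7340°
tangent length = C·cosβ = 91.3400
L = (r1+r2)·wrap + 2·C·cosβ = 11·3.3813 + 2·91.3400 = 219.8743

L=219.874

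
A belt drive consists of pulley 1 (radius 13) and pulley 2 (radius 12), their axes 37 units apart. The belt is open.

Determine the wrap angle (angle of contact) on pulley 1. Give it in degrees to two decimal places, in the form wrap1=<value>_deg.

open belt: β = asin((r2−r1)/C) = asin(-1/37) = -1.5487°
wrap1 = π − 2β = 183.0974°
wrap2 = π + 2β = 176.9026°

wrap1=183.10_deg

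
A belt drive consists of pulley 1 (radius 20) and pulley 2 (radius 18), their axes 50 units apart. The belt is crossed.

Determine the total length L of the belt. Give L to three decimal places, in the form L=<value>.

crossed belt: β = asin((r1+r2)/C) = asin(38/50) = 49.4642°
wrap1 = wrap2 = π + 2β = 278.9284°
tangent length = C·cosβ = 32.4962
L = (r1+r2)·wrap + 2·C·cosβ = 38·4.8682 + 2·32.4962 = 249.9846

L=249.985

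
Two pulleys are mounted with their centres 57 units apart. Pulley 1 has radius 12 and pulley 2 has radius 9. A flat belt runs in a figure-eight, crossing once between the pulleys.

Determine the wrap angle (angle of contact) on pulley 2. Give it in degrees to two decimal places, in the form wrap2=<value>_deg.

wrap2=223.24_deg

crossed belt: β = asin((r1+r2)/C) = asin(21/57) = 21.6183°
wrap1 = wrap2 = π + 2β = 223.2365°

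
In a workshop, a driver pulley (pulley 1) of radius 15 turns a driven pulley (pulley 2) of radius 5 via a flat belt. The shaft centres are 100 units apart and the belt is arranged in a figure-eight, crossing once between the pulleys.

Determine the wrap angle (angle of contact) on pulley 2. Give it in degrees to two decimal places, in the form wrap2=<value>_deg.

wrap2=203.07_deg

crossed belt: β = asin((r1+r2)/C) = asin(20/100) = 11.5370°
wrap1 = wrap2 = π + 2β = 203.0739°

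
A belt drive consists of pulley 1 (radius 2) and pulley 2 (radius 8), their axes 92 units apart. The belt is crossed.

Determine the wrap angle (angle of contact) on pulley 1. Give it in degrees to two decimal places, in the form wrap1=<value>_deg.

crossed belt: β = asin((r1+r2)/C) = asin(10/92) = 6.2401°
wrap1 = wrap2 = π + 2β = 192.4803°

wrap1=192.48_deg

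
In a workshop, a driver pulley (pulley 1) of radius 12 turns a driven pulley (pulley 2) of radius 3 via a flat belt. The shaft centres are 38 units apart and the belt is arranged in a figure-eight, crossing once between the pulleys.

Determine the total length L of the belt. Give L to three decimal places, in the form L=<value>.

L=129.126

crossed belt: β = asin((r1+r2)/C) = asin(15/38) = 23.2496°
wrap1 = wrap2 = π + 2β = 226.4991°
tangent length = C·cosβ = 34.9142
L = (r1+r2)·wrap + 2·C·cosβ = 15·3.9532 + 2·34.9142 = 129.1257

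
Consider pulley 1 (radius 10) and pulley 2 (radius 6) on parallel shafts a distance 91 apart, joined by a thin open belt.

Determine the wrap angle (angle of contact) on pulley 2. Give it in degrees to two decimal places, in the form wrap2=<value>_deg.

wrap2=174.96_deg

open belt: β = asin((r2−r1)/C) = asin(-4/91) = -2.5193°
wrap1 = π − 2β = 185.0386°
wrap2 = π + 2β = 174.9614°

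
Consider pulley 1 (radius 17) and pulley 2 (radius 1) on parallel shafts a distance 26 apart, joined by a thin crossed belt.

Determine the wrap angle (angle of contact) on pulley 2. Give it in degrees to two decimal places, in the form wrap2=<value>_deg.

wrap2=267.63_deg

crossed belt: β = asin((r1+r2)/C) = asin(18/26) = 43.8131°
wrap1 = wrap2 = π + 2β = 267.6261°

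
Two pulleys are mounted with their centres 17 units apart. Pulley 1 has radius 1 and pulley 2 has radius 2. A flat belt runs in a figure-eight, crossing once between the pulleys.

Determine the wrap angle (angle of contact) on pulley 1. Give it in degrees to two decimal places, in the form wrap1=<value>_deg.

wrap1=200.33_deg

crossed belt: β = asin((r1+r2)/C) = asin(3/17) = 10.1642°
wrap1 = wrap2 = π + 2β = 200.3285°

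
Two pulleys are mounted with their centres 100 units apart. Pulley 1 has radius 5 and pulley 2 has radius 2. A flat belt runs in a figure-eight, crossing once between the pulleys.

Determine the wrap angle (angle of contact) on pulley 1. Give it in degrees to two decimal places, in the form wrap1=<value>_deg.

crossed belt: β = asin((r1+r2)/C) = asin(7/100) = 4.0140°
wrap1 = wrap2 = π + 2β = 188.0280°

wrap1=188.03_deg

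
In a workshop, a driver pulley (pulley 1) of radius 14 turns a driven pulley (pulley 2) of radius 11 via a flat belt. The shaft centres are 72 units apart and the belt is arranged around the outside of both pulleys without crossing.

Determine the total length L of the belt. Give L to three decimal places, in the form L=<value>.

open belt: β = asin((r2−r1)/C) = asin(-3/72) = -2.3880°
wrap1 = π − 2β = 184.7760°
wrap2 = π + 2β = 175.2240°
tangent length = C·cosβ = 71.9375
L = r1·wrap1 + r2·wrap2 + 2·C·cosβ = 14·3.2250 + 11·3.0582 + 2·71.9375 = 222.6648

L=222.665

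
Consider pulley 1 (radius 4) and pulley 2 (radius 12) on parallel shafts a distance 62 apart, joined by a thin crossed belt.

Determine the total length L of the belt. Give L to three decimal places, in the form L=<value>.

L=178.418

crossed belt: β = asin((r1+r2)/C) = asin(16/62) = 14.9552°
wrap1 = wrap2 = π + 2β = 209.9105°
tangent length = C·cosβ = 59.8999
L = (r1+r2)·wrap + 2·C·cosβ = 16·3.6636 + 2·59.8999 = 178.4179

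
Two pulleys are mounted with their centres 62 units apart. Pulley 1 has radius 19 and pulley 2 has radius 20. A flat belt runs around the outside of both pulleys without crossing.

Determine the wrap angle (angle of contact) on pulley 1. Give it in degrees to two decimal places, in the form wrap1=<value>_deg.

open belt: β = asin((r2−r1)/C) = asin(1/62) = 0.9242°
wrap1 = π − 2β = 178.1517°
wrap2 = π + 2β = 181.8483°

wrap1=178.15_deg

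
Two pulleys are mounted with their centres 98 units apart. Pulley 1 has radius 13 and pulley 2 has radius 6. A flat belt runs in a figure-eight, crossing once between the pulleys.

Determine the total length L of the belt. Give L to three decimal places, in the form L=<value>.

crossed belt: β = asin((r1+r2)/C) = asin(19/98) = 11.1792°
wrap1 = wrap2 = π + 2β = 202.3583°
tangent length = C·cosβ = 96.1405
L = (r1+r2)·wrap + 2·C·cosβ = 19·3.5318 + 2·96.1405 = 259.3856

L=259.386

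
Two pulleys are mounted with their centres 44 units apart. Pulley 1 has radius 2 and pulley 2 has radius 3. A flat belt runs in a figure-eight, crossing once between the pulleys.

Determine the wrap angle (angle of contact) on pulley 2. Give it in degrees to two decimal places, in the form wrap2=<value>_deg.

crossed belt: β = asin((r1+r2)/C) = asin(5/44) = 6.5250°
wrap1 = wrap2 = π + 2β = 193.0500°

wrap2=193.05_deg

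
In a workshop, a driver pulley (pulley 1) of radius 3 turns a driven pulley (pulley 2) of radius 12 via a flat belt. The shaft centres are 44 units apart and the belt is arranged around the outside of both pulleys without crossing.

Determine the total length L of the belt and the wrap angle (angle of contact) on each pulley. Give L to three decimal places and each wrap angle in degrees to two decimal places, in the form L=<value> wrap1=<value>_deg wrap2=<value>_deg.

L=136.971 wrap1=156.39_deg wrap2=203.61_deg

open belt: β = asin((r2−r1)/C) = asin(9/44) = 11.8029°
wrap1 = π − 2β = 156.3942°
wrap2 = π + 2β = 203.6058°
tangent length = C·cosβ = 43.0697
L = r1·wrap1 + r2·wrap2 + 2·C·cosβ = 3·2.7296 + 12·3.5536 + 2·43.0697 = 136.9713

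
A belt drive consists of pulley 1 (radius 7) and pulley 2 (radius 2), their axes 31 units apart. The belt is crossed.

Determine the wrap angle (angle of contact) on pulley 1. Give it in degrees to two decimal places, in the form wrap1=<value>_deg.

crossed belt: β = asin((r1+r2)/C) = asin(9/31) = 16.8773°
wrap1 = wrap2 = π + 2β = 213.7545°

wrap1=213.75_deg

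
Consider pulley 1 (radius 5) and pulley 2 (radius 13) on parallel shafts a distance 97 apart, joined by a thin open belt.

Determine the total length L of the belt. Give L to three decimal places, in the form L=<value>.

L=251.209

open belt: β = asin((r2−r1)/C) = asin(8/97) = 4.7308°
wrap1 = π − 2β = 170.5384°
wrap2 = π + 2β = 189.4616°
tangent length = C·cosβ = 96.6695
L = r1·wrap1 + r2·wrap2 + 2·C·cosβ = 5·2.9765 + 13·3.3067 + 2·96.6695 = 251.2088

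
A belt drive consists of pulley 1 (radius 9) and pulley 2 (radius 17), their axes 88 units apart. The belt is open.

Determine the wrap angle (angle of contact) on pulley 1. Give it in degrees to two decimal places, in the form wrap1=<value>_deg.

wrap1=169.57_deg

open belt: β = asin((r2−r1)/C) = asin(8/88) = 5.2159°
wrap1 = π − 2β = 169.5682°
wrap2 = π + 2β = 190.4318°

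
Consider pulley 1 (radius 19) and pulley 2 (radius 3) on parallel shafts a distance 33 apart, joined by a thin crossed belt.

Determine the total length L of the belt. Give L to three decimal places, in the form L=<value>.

crossed belt: β = asin((r1+r2)/C) = asin(22/33) = 41.8103°
wrap1 = wrap2 = π + 2β = 263.6206°
tangent length = C·cosβ = 24.5967
L = (r1+r2)·wrap + 2·C·cosβ = 22·4.6010 + 2·24.5967 = 150.4166

L=150.417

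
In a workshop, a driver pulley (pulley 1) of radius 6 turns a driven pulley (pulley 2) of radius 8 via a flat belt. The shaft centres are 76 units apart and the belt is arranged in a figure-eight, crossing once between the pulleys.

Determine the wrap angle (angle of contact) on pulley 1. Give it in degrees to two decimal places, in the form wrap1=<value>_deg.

crossed belt: β = asin((r1+r2)/C) = asin(14/76) = 10.6151°
wrap1 = wrap2 = π + 2β = 201.2302°

wrap1=201.23_deg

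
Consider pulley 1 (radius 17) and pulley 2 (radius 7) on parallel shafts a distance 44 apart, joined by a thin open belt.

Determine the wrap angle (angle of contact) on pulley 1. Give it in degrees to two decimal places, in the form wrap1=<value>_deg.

wrap1=206.27_deg

open belt: β = asin((r2−r1)/C) = asin(-10/44) = -13.1366°
wrap1 = π − 2β = 206.2731°
wrap2 = π + 2β = 153.7269°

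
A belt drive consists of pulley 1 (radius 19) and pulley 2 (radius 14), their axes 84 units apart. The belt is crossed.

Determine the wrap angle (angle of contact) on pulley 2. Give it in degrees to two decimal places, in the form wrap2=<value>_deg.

wrap2=226.26_deg

crossed belt: β = asin((r1+r2)/C) = asin(33/84) = 23.1324°
wrap1 = wrap2 = π + 2β = 226.2648°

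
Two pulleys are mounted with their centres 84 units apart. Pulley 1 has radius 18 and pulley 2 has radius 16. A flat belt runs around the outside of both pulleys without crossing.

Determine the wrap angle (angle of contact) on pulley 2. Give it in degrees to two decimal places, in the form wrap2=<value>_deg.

open belt: β = asin((r2−r1)/C) = asin(-2/84) = -1.3643°
wrap1 = π − 2β = 182.7286°
wrap2 = π + 2β = 177.2714°

wrap2=177.27_deg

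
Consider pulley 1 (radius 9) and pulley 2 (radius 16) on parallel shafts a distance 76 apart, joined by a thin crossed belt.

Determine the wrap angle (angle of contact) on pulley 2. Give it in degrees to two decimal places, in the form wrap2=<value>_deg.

wrap2=218.41_deg

crossed belt: β = asin((r1+r2)/C) = asin(25/76) = 19.2049°
wrap1 = wrap2 = π + 2β = 218.4098°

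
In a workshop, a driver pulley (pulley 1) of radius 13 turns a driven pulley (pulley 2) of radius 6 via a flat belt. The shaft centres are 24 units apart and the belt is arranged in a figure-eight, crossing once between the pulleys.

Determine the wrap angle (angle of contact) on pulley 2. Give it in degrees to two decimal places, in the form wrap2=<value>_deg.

wrap2=284.68_deg

crossed belt: β = asin((r1+r2)/C) = asin(19/24) = 52.3415°
wrap1 = wrap2 = π + 2β = 284.6831°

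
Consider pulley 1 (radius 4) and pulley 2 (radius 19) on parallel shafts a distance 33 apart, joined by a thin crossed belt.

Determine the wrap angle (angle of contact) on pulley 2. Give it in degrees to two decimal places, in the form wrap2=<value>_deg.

crossed belt: β = asin((r1+r2)/C) = asin(23/33) = 44.1844°
wrap1 = wrap2 = π + 2β = 268.3688°

wrap2=268.37_deg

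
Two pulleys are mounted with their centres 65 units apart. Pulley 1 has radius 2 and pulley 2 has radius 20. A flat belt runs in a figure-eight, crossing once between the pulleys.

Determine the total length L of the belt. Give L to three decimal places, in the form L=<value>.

crossed belt: β = asin((r1+r2)/C) = asin(22/65) = 19.7832°
wrap1 = wrap2 = π + 2β = 219.5663°
tangent length = C·cosβ = 61.1637
L = (r1+r2)·wrap + 2·C·cosβ = 22·3.8322 + 2·61.1637 = 206.6349

L=206.635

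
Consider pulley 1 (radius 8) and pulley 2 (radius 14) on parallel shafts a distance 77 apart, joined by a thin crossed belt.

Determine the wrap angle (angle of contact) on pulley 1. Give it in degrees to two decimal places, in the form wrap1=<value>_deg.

wrap1=213.20_deg

crossed belt: β = asin((r1+r2)/C) = asin(22/77) = 16.6015°
wrap1 = wrap2 = π + 2β = 213.2031°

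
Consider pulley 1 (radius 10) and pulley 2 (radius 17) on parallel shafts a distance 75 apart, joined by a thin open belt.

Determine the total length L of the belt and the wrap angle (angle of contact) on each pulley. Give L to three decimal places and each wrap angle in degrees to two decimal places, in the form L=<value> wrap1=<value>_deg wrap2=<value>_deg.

open belt: β = asin((r2−r1)/C) = asin(7/75) = 5.3554°
wrap1 = π − 2β = 169.2892°
wrap2 = π + 2β = 190.7108°
tangent length = C·cosβ = 74.6726
L = r1·wrap1 + r2·wrap2 + 2·C·cosβ = 10·2.9547 + 17·3.3285 + 2·74.6726 = 235.4768

L=235.477 wrap1=169.29_deg wrap2=190.71_deg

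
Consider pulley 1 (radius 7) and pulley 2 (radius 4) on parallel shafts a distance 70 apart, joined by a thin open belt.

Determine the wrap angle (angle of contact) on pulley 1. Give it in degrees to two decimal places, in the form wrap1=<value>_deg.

open belt: β = asin((r2−r1)/C) = asin(-3/70) = -2.4563°
wrap1 = π − 2β = 184.9126°
wrap2 = π + 2β = 175.0874°

wrap1=184.91_deg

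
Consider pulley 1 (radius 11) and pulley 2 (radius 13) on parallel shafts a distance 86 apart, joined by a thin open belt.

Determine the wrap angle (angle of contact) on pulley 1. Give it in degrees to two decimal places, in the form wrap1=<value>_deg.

open belt: β = asin((r2−r1)/C) = asin(2/86) = 1.3326°
wrap1 = π − 2β = 177.3348°
wrap2 = π + 2β = 182.6652°

wrap1=177.33_deg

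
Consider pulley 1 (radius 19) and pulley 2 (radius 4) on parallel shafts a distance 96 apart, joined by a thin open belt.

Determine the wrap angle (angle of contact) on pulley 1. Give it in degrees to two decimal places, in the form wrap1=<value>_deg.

wrap1=197.98_deg

open belt: β = asin((r2−r1)/C) = asin(-15/96) = -8.9893°
wrap1 = π − 2β = 197.9786°
wrap2 = π + 2β = 162.0214°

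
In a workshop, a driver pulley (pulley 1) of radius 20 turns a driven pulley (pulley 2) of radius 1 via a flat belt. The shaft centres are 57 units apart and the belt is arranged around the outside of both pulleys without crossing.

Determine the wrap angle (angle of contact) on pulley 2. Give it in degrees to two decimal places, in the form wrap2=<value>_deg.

wrap2=141.06_deg

open belt: β = asin((r2−r1)/C) = asin(-19/57) = -19.4712°
wrap1 = π − 2β = 218.9424°
wrap2 = π + 2β = 141.0576°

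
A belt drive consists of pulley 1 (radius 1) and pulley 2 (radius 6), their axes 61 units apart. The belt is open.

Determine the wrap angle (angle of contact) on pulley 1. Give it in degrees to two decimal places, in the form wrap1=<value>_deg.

wrap1=170.60_deg

open belt: β = asin((r2−r1)/C) = asin(5/61) = 4.7017°
wrap1 = π − 2β = 170.5967°
wrap2 = π + 2β = 189.4033°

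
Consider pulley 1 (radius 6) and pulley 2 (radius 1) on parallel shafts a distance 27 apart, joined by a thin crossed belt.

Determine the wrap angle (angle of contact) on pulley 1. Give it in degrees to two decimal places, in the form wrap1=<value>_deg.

wrap1=210.05_deg

crossed belt: β = asin((r1+r2)/C) = asin(7/27) = 15.0261°
wrap1 = wrap2 = π + 2β = 210.0522°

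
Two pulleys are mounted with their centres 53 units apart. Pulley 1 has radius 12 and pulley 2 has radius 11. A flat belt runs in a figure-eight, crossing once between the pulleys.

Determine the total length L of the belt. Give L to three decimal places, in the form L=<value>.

crossed belt: β = asin((r1+r2)/C) = asin(23/53) = 25.7193°
wrap1 = wrap2 = π + 2β = 231.4386°
tangent length = C·cosβ = 47.7493
L = (r1+r2)·wrap + 2·C·cosβ = 23·4.0394 + 2·47.7493 = 188.4041

L=188.404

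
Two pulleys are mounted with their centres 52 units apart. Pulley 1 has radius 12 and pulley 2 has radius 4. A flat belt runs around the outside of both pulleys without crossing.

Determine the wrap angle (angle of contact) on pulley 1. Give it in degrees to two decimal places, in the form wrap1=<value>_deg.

wrap1=197.70_deg

open belt: β = asin((r2−r1)/C) = asin(-8/52) = -8.8499°
wrap1 = π − 2β = 197.6998°
wrap2 = π + 2β = 162.3002°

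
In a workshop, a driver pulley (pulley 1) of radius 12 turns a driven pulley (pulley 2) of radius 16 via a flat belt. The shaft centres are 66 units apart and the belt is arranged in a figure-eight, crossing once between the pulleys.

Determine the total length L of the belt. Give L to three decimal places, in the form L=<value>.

L=232.032

crossed belt: β = asin((r1+r2)/C) = asin(28/66) = 25.1027°
wrap1 = wrap2 = π + 2β = 230.2054°
tangent length = C·cosβ = 59.7662
L = (r1+r2)·wrap + 2·C·cosβ = 28·4.0178 + 2·59.7662 = 232.0320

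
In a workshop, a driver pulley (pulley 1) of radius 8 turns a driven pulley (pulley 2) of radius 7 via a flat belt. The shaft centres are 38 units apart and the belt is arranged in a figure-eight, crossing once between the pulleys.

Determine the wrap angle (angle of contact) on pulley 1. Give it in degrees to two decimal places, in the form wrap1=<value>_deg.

wrap1=226.50_deg

crossed belt: β = asin((r1+r2)/C) = asin(15/38) = 23.2496°
wrap1 = wrap2 = π + 2β = 226.4991°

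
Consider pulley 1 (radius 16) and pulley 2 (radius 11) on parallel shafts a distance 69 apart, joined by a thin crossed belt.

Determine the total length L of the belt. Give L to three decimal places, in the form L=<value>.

L=233.530

crossed belt: β = asin((r1+r2)/C) = asin(27/69) = 23.0357°
wrap1 = wrap2 = π + 2β = 226.0714°
tangent length = C·cosβ = 63.4980
L = (r1+r2)·wrap + 2·C·cosβ = 27·3.9457 + 2·63.4980 = 233.5297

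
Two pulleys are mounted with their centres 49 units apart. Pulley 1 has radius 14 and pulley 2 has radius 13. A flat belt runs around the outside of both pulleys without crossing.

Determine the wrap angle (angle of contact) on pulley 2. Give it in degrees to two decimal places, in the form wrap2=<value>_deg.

open belt: β = asin((r2−r1)/C) = asin(-1/49) = -1.1694°
wrap1 = π − 2β = 182.3388°
wrap2 = π + 2β = 177.6612°

wrap2=177.66_deg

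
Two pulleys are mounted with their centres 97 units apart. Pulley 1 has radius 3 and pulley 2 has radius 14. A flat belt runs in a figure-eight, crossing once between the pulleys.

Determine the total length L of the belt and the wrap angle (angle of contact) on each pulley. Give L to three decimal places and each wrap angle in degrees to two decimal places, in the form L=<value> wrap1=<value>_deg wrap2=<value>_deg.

crossed belt: β = asin((r1+r2)/C) = asin(17/97) = 10.0937°
wrap1 = wrap2 = π + 2β = 200.1873°
tangent length = C·cosβ = 95.4987
L = (r1+r2)·wrap + 2·C·cosβ = 17·3.4939 + 2·95.4987 = 250.3942

L=250.394 wrap1=200.19_deg wrap2=200.19_deg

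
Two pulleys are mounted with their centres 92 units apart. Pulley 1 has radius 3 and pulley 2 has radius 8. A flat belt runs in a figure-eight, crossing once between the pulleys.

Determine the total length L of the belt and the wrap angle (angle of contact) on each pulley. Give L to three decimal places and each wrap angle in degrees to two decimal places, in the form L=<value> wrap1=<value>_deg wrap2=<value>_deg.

L=219.874 wrap1=193.73_deg wrap2=193.73_deg

crossed belt: β = asin((r1+r2)/C) = asin(11/92) = 6.8670°
wrap1 = wrap2 = π + 2β = 193.7340°
tangent length = C·cosβ = 91.3400
L = (r1+r2)·wrap + 2·C·cosβ = 11·3.3813 + 2·91.3400 = 219.8743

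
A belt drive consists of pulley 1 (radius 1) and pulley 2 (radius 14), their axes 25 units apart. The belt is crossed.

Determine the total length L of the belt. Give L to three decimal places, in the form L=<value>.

L=106.429

crossed belt: β = asin((r1+r2)/C) = asin(15/25) = 36.8699°
wrap1 = wrap2 = π + 2β = 253.7398°
tangent length = C·cosβ = 20.0000
L = (r1+r2)·wrap + 2·C·cosβ = 15·4.4286 + 2·20.0000 = 106.4289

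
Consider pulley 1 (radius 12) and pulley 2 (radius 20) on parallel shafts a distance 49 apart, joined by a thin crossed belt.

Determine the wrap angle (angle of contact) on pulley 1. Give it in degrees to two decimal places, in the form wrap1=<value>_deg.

wrap1=261.55_deg

crossed belt: β = asin((r1+r2)/C) = asin(32/49) = 40.7728°
wrap1 = wrap2 = π + 2β = 261.5456°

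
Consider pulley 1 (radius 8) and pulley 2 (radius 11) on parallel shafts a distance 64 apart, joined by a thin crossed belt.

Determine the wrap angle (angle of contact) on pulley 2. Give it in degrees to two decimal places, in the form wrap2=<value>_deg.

wrap2=214.54_deg

crossed belt: β = asin((r1+r2)/C) = asin(19/64) = 17.2700°
wrap1 = wrap2 = π + 2β = 214.5400°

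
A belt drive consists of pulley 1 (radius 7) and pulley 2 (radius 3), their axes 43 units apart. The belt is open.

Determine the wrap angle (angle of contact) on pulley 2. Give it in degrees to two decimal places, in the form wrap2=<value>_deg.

wrap2=169.32_deg

open belt: β = asin((r2−r1)/C) = asin(-4/43) = -5.3376°
wrap1 = π − 2β = 190.6751°
wrap2 = π + 2β = 169.3249°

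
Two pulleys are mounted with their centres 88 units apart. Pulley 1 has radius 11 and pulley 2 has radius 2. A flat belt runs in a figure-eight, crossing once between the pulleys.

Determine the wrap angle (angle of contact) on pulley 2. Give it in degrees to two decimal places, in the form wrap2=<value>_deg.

crossed belt: β = asin((r1+r2)/C) = asin(13/88) = 8.4952°
wrap1 = wrap2 = π + 2β = 196.9905°

wrap2=196.99_deg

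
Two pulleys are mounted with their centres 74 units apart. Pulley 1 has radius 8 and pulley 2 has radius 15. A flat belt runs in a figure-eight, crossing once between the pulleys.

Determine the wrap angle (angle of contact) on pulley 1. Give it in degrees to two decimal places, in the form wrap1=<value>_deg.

crossed belt: β = asin((r1+r2)/C) = asin(23/74) = 18.1081°
wrap1 = wrap2 = π + 2β = 216.2162°

wrap1=216.22_deg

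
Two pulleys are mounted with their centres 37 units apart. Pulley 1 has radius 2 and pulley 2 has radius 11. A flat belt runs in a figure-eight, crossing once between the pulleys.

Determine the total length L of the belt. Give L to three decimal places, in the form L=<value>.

crossed belt: β = asin((r1+r2)/C) = asin(13/37) = 20.5700°
wrap1 = wrap2 = π + 2β = 221.1400°
tangent length = C·cosβ = 34.6410
L = (r1+r2)·wrap + 2·C·cosβ = 13·3.8596 + 2·34.6410 = 119.4571

L=119.457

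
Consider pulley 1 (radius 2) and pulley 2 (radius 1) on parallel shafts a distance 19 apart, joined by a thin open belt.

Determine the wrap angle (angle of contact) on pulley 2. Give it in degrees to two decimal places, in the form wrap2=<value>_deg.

open belt: β = asin((r2−r1)/C) = asin(-1/19) = -3.0170°
wrap1 = π − 2β = 186.0339°
wrap2 = π + 2β = 173.9661°

wrap2=173.97_deg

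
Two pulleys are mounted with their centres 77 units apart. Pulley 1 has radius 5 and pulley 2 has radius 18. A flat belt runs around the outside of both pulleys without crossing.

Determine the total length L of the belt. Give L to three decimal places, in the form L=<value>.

L=228.457

open belt: β = asin((r2−r1)/C) = asin(13/77) = 9.7199°
wrap1 = π − 2β = 160.5603°
wrap2 = π + 2β = 199.4397°
tangent length = C·cosβ = 75.8947
L = r1·wrap1 + r2·wrap2 + 2·C·cosβ = 5·2.8023 + 18·3.4809 + 2·75.8947 = 228.4567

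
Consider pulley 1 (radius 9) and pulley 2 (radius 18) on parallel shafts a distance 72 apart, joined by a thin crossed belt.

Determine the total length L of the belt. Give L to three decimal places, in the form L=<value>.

L=239.072

crossed belt: β = asin((r1+r2)/C) = asin(27/72) = 22.0243°
wrap1 = wrap2 = π + 2β = 224.0486°
tangent length = C·cosβ = 66.7458
L = (r1+r2)·wrap + 2·C·cosβ = 27·3.9104 + 2·66.7458 = 239.0720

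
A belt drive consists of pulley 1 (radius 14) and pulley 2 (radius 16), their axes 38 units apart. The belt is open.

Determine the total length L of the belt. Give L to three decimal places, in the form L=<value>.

open belt: β = asin((r2−r1)/C) = asin(2/38) = 3.0170°
wrap1 = π − 2β = 173.9661°
wrap2 = π + 2β = 186.0339°
tangent length = C·cosβ = 37.9473
L = r1·wrap1 + r2·wrap2 + 2·C·cosβ = 14·3.0363 + 16·3.2469 + 2·37.9473 = 170.3531

L=170.353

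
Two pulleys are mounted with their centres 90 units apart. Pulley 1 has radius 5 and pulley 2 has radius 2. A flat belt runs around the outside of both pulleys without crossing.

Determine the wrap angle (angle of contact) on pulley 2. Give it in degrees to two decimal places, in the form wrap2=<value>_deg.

open belt: β = asin((r2−r1)/C) = asin(-3/90) = -1.9102°
wrap1 = π − 2β = 183.8204°
wrap2 = π + 2β = 176.1796°

wrap2=176.18_deg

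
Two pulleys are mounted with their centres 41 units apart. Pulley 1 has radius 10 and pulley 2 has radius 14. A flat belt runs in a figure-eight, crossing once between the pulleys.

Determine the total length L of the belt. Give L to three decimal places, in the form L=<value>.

L=171.897

crossed belt: β = asin((r1+r2)/C) = asin(24/41) = 35.8288°
wrap1 = wrap2 = π + 2β = 251.6577°
tangent length = C·cosβ = 33.2415
L = (r1+r2)·wrap + 2·C·cosβ = 24·4.3923 + 2·33.2415 = 171.8972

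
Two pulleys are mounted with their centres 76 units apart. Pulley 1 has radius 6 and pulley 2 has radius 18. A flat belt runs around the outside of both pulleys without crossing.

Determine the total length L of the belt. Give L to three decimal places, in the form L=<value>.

L=229.297

open belt: β = asin((r2−r1)/C) = asin(12/76) = 9.0847°
wrap1 = π − 2β = 161.8306°
wrap2 = π + 2β = 198.1694°
tangent length = C·cosβ = 75.0467
L = r1·wrap1 + r2·wrap2 + 2·C·cosβ = 6·2.8245 + 18·3.4587 + 2·75.0467 = 229.2969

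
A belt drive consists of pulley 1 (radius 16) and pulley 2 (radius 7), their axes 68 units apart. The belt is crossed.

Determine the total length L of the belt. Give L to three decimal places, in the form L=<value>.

crossed belt: β = asin((r1+r2)/C) = asin(23/68) = 19.7694°
wrap1 = wrap2 = π + 2β = 219.5388°
tangent length = C·cosβ = 63.9922
L = (r1+r2)·wrap + 2·C·cosβ = 23·3.8317 + 2·63.9922 = 216.1129

L=216.113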